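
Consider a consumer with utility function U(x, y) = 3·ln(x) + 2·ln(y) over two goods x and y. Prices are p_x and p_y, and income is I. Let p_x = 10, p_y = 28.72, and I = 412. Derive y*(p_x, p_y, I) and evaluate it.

y* = 5.7382

Demand: x*(p_x,p_y,I) = 0.6·I/p_x and y* = 0.4·I/p_y.
At p_x=10, p_y=28.72, I=412: y* = 0.4·412/28.72 = 5.7382.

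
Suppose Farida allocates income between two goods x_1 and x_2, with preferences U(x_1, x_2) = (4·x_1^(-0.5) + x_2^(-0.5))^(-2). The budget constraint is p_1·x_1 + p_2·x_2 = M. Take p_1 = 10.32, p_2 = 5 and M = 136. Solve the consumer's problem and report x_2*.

x_2* = 6.4634

MU_x_1 ∝ 4·x_1^(-1.5), MU_x_2 ∝ x_2^(-1.5), so MRS = 4·(x_2/x_1)^(1.5) = p_1/p_2.
Hence x_2/x_1 = ((1/4)·p_1/p_2)^(1/(1.5)), i.e. raised to the 2/3 power.
With the ratio pinned down, the budget gives x_1* = M/(p_1 + p_2·(x_2/x_1)) and x_2* = (x_2/x_1)·x_1*.
Numerically x_2/x_1 = 0.643329, so x_1* = 136/(10.32 + 5·0.643329) = 10.0468 and x_2* = 0.643329·10.0468 = 6.4634.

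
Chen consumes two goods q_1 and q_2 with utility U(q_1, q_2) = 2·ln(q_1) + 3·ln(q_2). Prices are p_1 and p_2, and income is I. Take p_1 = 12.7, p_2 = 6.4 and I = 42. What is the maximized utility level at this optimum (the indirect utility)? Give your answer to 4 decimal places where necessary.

Tangency: MRS = (2/3)·q_2/q_1 = p_1/p_2.
So 2·p_2·q_2 = 3·p_1·q_1; combined with the budget, a share 0.4 of income goes to q_1.
Demand: q_1*(p_1,p_2,I) = 0.4·I/p_1 and q_2* = 0.6·I/p_2.
At p_1=12.7, p_2=6.4, I=42: q_1* = 0.4·42/12.7 = 1.3228, q_2* = 3.9375.
Utility at the optimum: U(1.3228, 3.9375) = 4.6712.

V = 4.6712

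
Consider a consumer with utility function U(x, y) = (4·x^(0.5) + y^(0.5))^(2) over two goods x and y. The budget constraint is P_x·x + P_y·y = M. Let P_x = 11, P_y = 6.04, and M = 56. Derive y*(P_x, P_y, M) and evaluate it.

y* = 0.9475

MU_x ∝ 4·x^(-0.5), MU_y ∝ y^(-0.5), so MRS = 4·(y/x)^(0.5) = P_x/P_y.
Solve for the ratio: y/x = [(1/4)·P_x/P_y]^(2).
With the ratio pinned down, the budget gives x* = M/(P_x + P_y·(y/x)) and y* = (y/x)·x*.
Numerically y/x = 0.207296, so x* = 56/(11 + 6.04·0.207296) = 4.5707 and y* = 0.207296·4.5707 = 0.9475.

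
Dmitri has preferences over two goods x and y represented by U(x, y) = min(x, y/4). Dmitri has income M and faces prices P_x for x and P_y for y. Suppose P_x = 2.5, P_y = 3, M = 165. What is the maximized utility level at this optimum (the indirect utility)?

Leontief preferences: the optimum is at the kink where x/1 = y/4, i.e. y = 4·x.
Budget: P_x·x + P_y·4·x = M, so (P_x + 4·P_y)·x = M.
Demand: x*(P_x,P_y,M) = M/(P_x + 4·P_y), y* = 4·M/(P_x + 4·P_y).
Here 2.5 + 4·3 = 14.5, giving x* = 11.3793 and y* = 45.5172.
Utility at the optimum: U(11.3793, 45.5172) = 11.3793.

V = 11.3793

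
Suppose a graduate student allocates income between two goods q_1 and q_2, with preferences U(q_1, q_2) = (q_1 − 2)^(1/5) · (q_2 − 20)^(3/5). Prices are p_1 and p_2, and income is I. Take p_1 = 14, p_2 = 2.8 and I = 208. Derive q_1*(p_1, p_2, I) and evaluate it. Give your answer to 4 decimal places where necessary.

MRS = (1/3)·(q_2−20)/(q_1−2). Tangency with p_1/p_2 gives q_2−20 = 3·(p_1/p_2)·(q_1−2).
Substituting into the budget: q_1* = 2 + 0.25·(I − 2·p_1 − 20·p_2)/p_1, and q_2* = 20 + 0.75·(…)/p_2.
Discretionary income = 208 − 2·14 − 20·2.8 = 124; q_1* = 2 + 0.25·124/14 = 4.2143.

q_1* = 4.2143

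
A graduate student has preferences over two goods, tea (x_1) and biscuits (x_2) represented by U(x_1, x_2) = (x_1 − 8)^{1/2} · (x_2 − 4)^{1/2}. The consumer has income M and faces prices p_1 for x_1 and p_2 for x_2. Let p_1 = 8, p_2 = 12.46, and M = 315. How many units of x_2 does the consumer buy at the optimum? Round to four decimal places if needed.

x_2* = 12.0722

This is Cobb-Douglas in (x_1−8, x_2−4): tangency gives 0.5·p_2·(x_2−4) = 0.5·p_1·(x_1−8).
Substituting into the budget: x_1* = 8 + 0.5·(M − 8·p_1 − 4·p_2)/p_1, and x_2* = 4 + 0.5·(…)/p_2.
Discretionary income = 315 − 8·8 − 4·12.46 = 201.16; x_2* = 4 + 0.5·201.16/12.46 = 12.0722.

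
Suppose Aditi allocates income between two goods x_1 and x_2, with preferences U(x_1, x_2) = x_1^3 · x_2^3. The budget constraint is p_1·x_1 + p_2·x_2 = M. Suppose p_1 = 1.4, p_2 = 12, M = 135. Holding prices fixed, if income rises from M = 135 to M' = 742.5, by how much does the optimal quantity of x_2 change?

Δx_2* = 25.3125

MU_x_1/MU_x_2 = (3·x_2)/(3·x_1); tangency sets this equal to p_1/p_2.
Rearranging, p_2·x_2 = p_1·x_1. Substituting into the budget gives p_1·x_1·(1 + 1) = M.
Demand: x_1*(p_1,p_2,M) = 0.5·M/p_1 and x_2* = 0.5·M/p_2.
At p_1=1.4, p_2=12, M=135: x_2* = 0.5·135/12 = 5.625.
At M' = 742.5: x_2* = 30.9375. Change: 30.9375 − 5.625 = 25.3125.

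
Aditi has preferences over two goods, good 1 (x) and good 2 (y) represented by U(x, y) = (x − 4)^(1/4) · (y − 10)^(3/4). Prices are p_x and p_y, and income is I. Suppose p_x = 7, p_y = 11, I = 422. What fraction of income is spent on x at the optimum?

MRS = (1/3)·(y−10)/(x−4). Tangency with p_x/p_y gives y−10 = 3·(p_x/p_y)·(x−4).
Substituting into the budget: x* = 4 + 0.25·(I − 4·p_x − 10·p_y)/p_x, and y* = 10 + 0.75·(…)/p_y.
Discretionary income = 422 − 4·7 − 10·11 = 284; x* = 4 + 0.25·284/7 = 14.1429; y* = 10 + 0.75·284/11 = 29.3636.
Expenditure on x: 7·14.1429 = 99; share = 0.2346.

share on x = 0.2346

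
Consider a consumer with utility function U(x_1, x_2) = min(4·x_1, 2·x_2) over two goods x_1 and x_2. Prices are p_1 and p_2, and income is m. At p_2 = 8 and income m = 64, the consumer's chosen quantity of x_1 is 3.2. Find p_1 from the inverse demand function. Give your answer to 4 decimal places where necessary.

p_1 = 4

Leontief preferences: the optimum is at the kink where x_1/2 = x_2/4, i.e. x_2 = 2·x_1.
Budget: p_1·x_1 + p_2·2·x_1 = m, so (2·p_1 + 4·p_2)·x_1 = 2·m.
Demand: x_1*(p_1,p_2,m) = 2·m/(2·p_1 + 4·p_2), x_2* = 4·m/(2·p_1 + 4·p_2).
Set x_1* = 3.2 in the demand function and solve for p_1: p_1 = 4.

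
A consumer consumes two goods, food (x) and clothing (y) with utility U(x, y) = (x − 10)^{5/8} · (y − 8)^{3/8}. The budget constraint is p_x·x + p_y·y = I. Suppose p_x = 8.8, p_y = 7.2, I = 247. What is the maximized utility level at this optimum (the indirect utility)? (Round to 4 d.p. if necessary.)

V = 6.411

Discretionary income = 247 − 10·8.8 − 8·7.2 = 101.4; x* = 10 + 0.625·101.4/8.8 = 17.2017; y* = 8 + 0.375·101.4/7.2 = 13.2812.
Utility at the optimum: U(17.2017, 13.2812) = 6.411.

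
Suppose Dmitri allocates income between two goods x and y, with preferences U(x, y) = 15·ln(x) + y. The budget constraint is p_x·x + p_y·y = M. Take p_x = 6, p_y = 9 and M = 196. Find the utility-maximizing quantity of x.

MU_x = 15/x, MU_y = 1. Tangency: 15/x = p_x/p_y.
So x*(p_x,p_y) = 15·p_y/p_x, independent of income; and y* = (M − 15·p_y)/p_y.
At the given prices: x* = 15·9/6 = 22.5.

x* = 22.5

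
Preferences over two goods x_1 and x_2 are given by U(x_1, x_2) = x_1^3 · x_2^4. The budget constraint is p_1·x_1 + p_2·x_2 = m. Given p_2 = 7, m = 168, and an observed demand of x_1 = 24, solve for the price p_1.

Tangency: MRS = (3/4)·x_2/x_1 = p_1/p_2.
Rearranging, p_2·x_2 = (4/3)·p_1·x_1. Substituting into the budget gives p_1·x_1·(1 + (4/3)) = m.
Demand: x_1*(p_1,p_2,m) = 3/7·m/p_1 and x_2* = 4/7·m/p_2.
Set x_1* = 24 in the demand function and solve for p_1: p_1 = 3.

p_1 = 3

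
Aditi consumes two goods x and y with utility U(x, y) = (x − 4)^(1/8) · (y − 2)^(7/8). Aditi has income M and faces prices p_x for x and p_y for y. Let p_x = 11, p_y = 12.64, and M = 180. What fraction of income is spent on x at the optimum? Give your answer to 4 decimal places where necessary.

Discretionary income = 180 − 4·11 − 2·12.64 = 110.72; x* = 4 + 0.125·110.72/11 = 5.2582; y* = 2 + 0.875·110.72/12.64 = 9.6646.
Expenditure on x: 11·5.2582 = 57.84; share = 0.3213.

share on x = 0.3213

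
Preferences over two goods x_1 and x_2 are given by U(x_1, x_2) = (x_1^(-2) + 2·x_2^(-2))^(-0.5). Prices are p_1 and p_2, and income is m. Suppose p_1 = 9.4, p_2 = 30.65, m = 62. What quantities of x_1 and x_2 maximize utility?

x_1* = 1.7493, x_2* = 1.4863

From the CES first-order condition, (1/2)·(x_2/x_1)^(3) = p_1/p_2.
Solve for the ratio: x_2/x_1 = [2·p_1/p_2]^(1/3).
Substitute x_2 = (x_2/x_1)·x_1 into the budget: x_1* = m/(p_1 + p_2·(x_2/x_1)).
Numerically x_2/x_1 = 0.849655, so x_1* = 62/(9.4 + 30.65·0.849655) = 1.7493 and x_2* = 0.849655·1.7493 = 1.4863.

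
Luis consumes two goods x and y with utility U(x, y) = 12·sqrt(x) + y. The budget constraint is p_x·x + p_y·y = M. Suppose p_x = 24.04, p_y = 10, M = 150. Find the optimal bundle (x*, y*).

x* = 6.2292, y* = 0.025

Set MRS = p_x/p_y: 6·x^(−1/2) = p_x/p_y.
Thus x* = (6·p_y/p_x)² — independent of M — with the rest of income spent on y.
Plugging in: x* = (6·10/24.04)² = 6.2292, y* = 0.025.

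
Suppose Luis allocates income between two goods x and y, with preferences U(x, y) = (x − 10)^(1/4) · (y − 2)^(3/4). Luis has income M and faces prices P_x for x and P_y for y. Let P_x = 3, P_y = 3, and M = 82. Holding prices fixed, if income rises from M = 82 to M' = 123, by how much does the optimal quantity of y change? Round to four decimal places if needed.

Let x' = x−10, y' = y−2. MRS = (1/3)·y'/x' = P_x/P_y.
Substituting into the budget: x* = 10 + 0.25·(M − 10·P_x − 2·P_y)/P_x, and y* = 2 + 0.75·(…)/P_y.
Discretionary income = 82 − 10·3 − 2·3 = 46; y* = 2 + 0.75·46/3 = 13.5.
At M' = 123: y* = 23.75. Change: 23.75 − 13.5 = 10.25.

Δy* = 10.25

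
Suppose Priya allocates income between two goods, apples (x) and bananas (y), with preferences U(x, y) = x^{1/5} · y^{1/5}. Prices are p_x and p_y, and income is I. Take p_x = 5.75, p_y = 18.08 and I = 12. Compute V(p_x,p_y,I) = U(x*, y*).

V = 0.8089

The MRS is y/x. Set MRS = p_x/p_y.
Rearranging, p_y·y = p_x·x. Substituting into the budget gives p_x·x·(1 + 1) = I.
Demand: x*(p_x,p_y,I) = 0.5·I/p_x and y* = 0.5·I/p_y.
At p_x=5.75, p_y=18.08, I=12: x* = 0.5·12/5.75 = 1.0435, y* = 0.3319.
Utility at the optimum: U(1.0435, 0.3319) = 0.8089.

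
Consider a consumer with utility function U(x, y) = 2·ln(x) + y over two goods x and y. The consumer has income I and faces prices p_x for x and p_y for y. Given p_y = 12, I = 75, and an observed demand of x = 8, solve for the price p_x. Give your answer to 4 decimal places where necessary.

p_x = 3

MU_x = 2/x, MU_y = 1. Tangency: 2/x = p_x/p_y.
So x*(p_x,p_y) = 2·p_y/p_x, independent of income; and y* = (I − 2·p_y)/p_y.
Set x* = 8 in the demand function and solve for p_x: p_x = 3.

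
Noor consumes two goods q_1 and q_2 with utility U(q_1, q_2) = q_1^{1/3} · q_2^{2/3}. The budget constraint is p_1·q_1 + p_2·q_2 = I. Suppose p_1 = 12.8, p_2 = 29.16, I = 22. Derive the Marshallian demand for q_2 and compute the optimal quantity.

Demand: q_1*(p_1,p_2,I) = 1/3·I/p_1 and q_2* = 2/3·I/p_2.
At p_1=12.8, p_2=29.16, I=22: q_2* = 2/3·22/29.16 = 0.503.

q_2* = 0.503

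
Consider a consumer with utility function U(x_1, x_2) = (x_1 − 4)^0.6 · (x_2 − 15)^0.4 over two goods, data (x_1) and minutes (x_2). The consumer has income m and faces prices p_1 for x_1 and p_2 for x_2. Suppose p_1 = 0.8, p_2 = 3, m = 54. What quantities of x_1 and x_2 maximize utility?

x_1* = 8.35, x_2* = 15.7733

This is Cobb-Douglas in (x_1−4, x_2−15): tangency gives 0.6·p_2·(x_2−15) = 0.4·p_1·(x_1−4).
Substituting into the budget: x_1* = 4 + 0.6·(m − 4·p_1 − 15·p_2)/p_1, and x_2* = 15 + 0.4·(…)/p_2.
Discretionary income = 54 − 4·0.8 − 15·3 = 5.8; x_1* = 4 + 0.6·5.8/0.8 = 8.35; x_2* = 15 + 0.4·5.8/3 = 15.7733.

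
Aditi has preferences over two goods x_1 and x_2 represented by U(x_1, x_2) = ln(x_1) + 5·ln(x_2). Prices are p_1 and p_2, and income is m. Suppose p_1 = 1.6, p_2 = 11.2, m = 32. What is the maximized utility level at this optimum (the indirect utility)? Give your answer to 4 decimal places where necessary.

V = 5.5415

Demand: x_1*(p_1,p_2,m) = 1/6·m/p_1 and x_2* = 5/6·m/p_2.
At p_1=1.6, p_2=11.2, m=32: x_1* = 1/6·32/1.6 = 3.3333, x_2* = 2.381.
Utility at the optimum: U(3.3333, 2.381) = 5.5415.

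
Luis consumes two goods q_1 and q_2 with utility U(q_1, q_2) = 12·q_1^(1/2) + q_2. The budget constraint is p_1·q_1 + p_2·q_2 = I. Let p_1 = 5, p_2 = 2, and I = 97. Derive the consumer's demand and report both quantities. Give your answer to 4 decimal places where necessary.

q_1* = 5.76, q_2* = 34.1

Plugging in: q_1* = (6·2/5)² = 5.76, q_2* = 34.1.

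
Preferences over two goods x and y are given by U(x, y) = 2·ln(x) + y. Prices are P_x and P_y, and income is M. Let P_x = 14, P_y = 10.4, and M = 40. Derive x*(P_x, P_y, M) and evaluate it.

x* = 1.4857

MU_x = 2/x, MU_y = 1. Tangency: 2/x = P_x/P_y.
So x*(P_x,P_y) = 2·P_y/P_x, independent of income; and y* = (M − 2·P_y)/P_y.
At the given prices: x* = 2·10.4/14 = 1.4857.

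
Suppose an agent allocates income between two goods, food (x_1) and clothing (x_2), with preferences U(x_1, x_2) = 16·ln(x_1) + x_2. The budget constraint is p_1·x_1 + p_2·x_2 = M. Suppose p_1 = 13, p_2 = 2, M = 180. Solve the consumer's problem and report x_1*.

So x_1*(p_1,p_2) = 16·p_2/p_1, independent of income; and x_2* = (M − 16·p_2)/p_2.
At the given prices: x_1* = 16·2/13 = 2.4615.

x_1* = 2.4615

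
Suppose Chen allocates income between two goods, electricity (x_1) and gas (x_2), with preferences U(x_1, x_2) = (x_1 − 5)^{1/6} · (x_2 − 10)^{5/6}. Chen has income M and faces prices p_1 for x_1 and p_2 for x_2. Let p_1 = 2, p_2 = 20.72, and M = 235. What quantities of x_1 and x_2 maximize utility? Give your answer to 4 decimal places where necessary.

This is Cobb-Douglas in (x_1−5, x_2−10): tangency gives 1/6·p_2·(x_2−10) = 5/6·p_1·(x_1−5).
Substituting into the budget: x_1* = 5 + 1/6·(M − 5·p_1 − 10·p_2)/p_1, and x_2* = 10 + 5/6·(…)/p_2.
Discretionary income = 235 − 5·2 − 10·20.72 = 17.8; x_1* = 5 + 1/6·17.8/2 = 6.4833; x_2* = 10 + 5/6·17.8/20.72 = 10.7159.

x_1* = 6.4833, x_2* = 10.7159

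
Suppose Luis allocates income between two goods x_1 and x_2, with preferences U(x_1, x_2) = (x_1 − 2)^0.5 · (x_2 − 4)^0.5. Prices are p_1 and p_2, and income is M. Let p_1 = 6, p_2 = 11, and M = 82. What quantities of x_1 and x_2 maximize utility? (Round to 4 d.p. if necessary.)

x_1* = 4.1667, x_2* = 5.1818

This is Cobb-Douglas in (x_1−2, x_2−4): tangency gives 0.5·p_2·(x_2−4) = 0.5·p_1·(x_1−2).
Substituting into the budget: x_1* = 2 + 0.5·(M − 2·p_1 − 4·p_2)/p_1, and x_2* = 4 + 0.5·(…)/p_2.
Discretionary income = 82 − 2·6 − 4·11 = 26; x_1* = 2 + 0.5·26/6 = 4.1667; x_2* = 4 + 0.5·26/11 = 5.1818.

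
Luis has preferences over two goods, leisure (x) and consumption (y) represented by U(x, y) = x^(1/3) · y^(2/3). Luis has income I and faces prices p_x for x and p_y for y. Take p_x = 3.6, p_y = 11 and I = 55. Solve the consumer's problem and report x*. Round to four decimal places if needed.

x* = 5.0926

MU_x/MU_y = (1/3·y)/(2/3·x); tangency sets this equal to p_x/p_y.
So 1/3·p_y·y = 2/3·p_x·x; combined with the budget, a share 1/3 of income goes to x.
Demand: x*(p_x,p_y,I) = 1/3·I/p_x and y* = 2/3·I/p_y.
At p_x=3.6, p_y=11, I=55: x* = 1/3·55/3.6 = 5.0926.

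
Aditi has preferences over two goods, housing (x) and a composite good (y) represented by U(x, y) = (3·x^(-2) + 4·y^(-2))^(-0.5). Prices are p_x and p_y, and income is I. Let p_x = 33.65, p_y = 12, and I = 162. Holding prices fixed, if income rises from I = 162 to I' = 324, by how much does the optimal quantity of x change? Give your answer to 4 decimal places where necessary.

Δx* = 3.099

From the CES first-order condition, (3/4)·(y/x)^(3) = p_x/p_y.
Hence y/x = ((4/3)·p_x/p_y)^(1/(3)), i.e. raised to the 1/3 power.
Substitute y = (y/x)·x into the budget: x* = I/(p_x + p_y·(y/x)).
Numerically y/x = 1.55208, so x* = 162/(33.65 + 12·1.55208) = 3.099.
At I' = 324: x* = 6.198. Change: 6.198 − 3.099 = 3.099.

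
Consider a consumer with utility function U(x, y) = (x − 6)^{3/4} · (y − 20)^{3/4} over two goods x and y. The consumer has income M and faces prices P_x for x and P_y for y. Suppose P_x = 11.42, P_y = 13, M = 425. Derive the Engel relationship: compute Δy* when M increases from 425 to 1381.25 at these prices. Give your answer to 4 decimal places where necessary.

Let x' = x−6, y' = y−20. MRS = y'/x' = P_x/P_y.
After buying the subsistence bundle (6, 20), a share 0.5 of the remaining income goes to x: x* = 6 + 0.5·(M − 6P_x − 20P_y)/P_x.
Discretionary income = 425 − 6·11.42 − 20·13 = 96.48; y* = 20 + 0.5·96.48/13 = 23.7108.
At M' = 1381.25: y* = 60.4896. Change: 60.4896 − 23.7108 = 36.7788.

Δy* = 36.7788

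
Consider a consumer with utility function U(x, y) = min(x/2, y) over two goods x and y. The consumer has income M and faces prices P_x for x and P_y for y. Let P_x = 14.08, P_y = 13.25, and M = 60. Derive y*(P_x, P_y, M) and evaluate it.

y* = 1.4489

Leontief preferences: the optimum is at the kink where x/2 = y/1, i.e. y = (1/2)·x.
Budget: P_x·x + P_y·(1/2)·x = M, so (2·P_x + P_y)·x = 2·M.
Demand: x*(P_x,P_y,M) = 2·M/(2·P_x + P_y), y* = M/(2·P_x + P_y).
Here 2·14.08 + 13.25 = 41.41, giving y* = 1.4489.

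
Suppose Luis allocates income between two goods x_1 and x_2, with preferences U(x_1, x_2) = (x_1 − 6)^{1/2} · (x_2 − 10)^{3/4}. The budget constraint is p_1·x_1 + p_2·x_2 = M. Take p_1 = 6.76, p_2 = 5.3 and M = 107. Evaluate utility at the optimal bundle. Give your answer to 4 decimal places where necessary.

V = 1.2217

MRS = (2/3)·(x_2−10)/(x_1−6). Tangency with p_1/p_2 gives x_2−10 = (3/2)·(p_1/p_2)·(x_1−6).
Substituting into the budget: x_1* = 6 + 0.4·(M − 6·p_1 − 10·p_2)/p_1, and x_2* = 10 + 0.6·(…)/p_2.
Discretionary income = 107 − 6·6.76 − 10·5.3 = 13.44; x_1* = 6 + 0.4·13.44/6.76 = 6.7953; x_2* = 10 + 0.6·13.44/5.3 = 11.5215.
Utility at the optimum: U(6.7953, 11.5215) = 1.2217.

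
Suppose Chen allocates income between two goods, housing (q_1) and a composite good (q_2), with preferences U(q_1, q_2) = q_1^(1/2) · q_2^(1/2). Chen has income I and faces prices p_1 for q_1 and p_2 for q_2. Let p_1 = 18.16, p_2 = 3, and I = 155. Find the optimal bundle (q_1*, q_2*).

q_1* = 4.2676, q_2* = 25.8333

The MRS is q_2/q_1. Set MRS = p_1/p_2.
So 0.5·p_2·q_2 = 0.5·p_1·q_1; combined with the budget, a share 0.5 of income goes to q_1.
Demand: q_1*(p_1,p_2,I) = 0.5·I/p_1 and q_2* = 0.5·I/p_2.
At p_1=18.16, p_2=3, I=155: q_1* = 0.5·155/18.16 = 4.2676, q_2* = 25.8333.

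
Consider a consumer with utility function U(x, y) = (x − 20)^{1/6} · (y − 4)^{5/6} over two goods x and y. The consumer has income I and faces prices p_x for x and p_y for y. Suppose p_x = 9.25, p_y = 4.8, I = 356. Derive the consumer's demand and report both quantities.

x* = 22.7351, y* = 30.3542

MRS = (1/5)·(y−4)/(x−20). Tangency with p_x/p_y gives y−4 = 5·(p_x/p_y)·(x−20).
After buying the subsistence bundle (20, 4), a share 1/6 of the remaining income goes to x: x* = 20 + 1/6·(I − 20p_x − 4p_y)/p_x.
Discretionary income = 356 − 20·9.25 − 4·4.8 = 151.8; x* = 20 + 1/6·151.8/9.25 = 22.7351; y* = 4 + 5/6·151.8/4.8 = 30.3542.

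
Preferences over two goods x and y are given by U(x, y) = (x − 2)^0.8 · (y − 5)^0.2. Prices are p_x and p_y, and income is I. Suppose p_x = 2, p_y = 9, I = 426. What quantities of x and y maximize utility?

Let x' = x−2, y' = y−5. MRS = 4·y'/x' = p_x/p_y.
Substituting into the budget: x* = 2 + 0.8·(I − 2·p_x − 5·p_y)/p_x, and y* = 5 + 0.2·(…)/p_y.
Discretionary income = 426 − 2·2 − 5·9 = 377; x* = 2 + 0.8·377/2 = 152.8; y* = 5 + 0.2·377/9 = 13.3778.

x* = 152.8, y* = 13.3778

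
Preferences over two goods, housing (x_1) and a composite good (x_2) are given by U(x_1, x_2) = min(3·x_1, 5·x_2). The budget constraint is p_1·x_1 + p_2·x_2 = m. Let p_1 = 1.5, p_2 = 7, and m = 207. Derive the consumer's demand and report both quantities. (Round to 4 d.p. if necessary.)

x_1* = 36.3158, x_2* = 21.7895

With perfect complements, no substitution: consume in ratio x_1:x_2 = 5:3.
Budget: p_1·x_1 + p_2·(3/5)·x_1 = m, so (5·p_1 + 3·p_2)·x_1 = 5·m.
Demand: x_1*(p_1,p_2,m) = 5·m/(5·p_1 + 3·p_2), x_2* = 3·m/(5·p_1 + 3·p_2).
Here 5·1.5 + 3·7 = 28.5, giving x_1* = 36.3158 and x_2* = 21.7895.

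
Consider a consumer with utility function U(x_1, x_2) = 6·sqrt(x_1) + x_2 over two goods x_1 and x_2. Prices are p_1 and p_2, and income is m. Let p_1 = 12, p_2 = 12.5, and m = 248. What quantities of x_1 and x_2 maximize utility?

x_1* = 9.7656, x_2* = 10.465

Utility is quasi-linear in x_2; the FOC for x_1 is 3/√x_1 = p_1/p_2.
Thus x_1* = (3·p_2/p_1)² — independent of m — with the rest of income spent on x_2.
Plugging in: x_1* = (3·12.5/12)² = 9.7656, x_2* = 10.465.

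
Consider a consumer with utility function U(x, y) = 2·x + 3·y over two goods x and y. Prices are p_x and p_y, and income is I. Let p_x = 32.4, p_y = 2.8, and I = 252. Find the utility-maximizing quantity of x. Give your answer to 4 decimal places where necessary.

Linear utility — the consumer picks whichever good has higher MU/price: 2/32.4 = 0.0617 vs 3/2.8 = 1.0714.
y gives more utility per dollar, so spend all income on y: y* = I/p_y, x* = 0.
Numerically: x* = 0, y* = 90.

x* = 0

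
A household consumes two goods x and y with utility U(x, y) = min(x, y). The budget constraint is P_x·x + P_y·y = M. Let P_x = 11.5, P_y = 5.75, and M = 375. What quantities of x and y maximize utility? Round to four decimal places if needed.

x* = 21.7391, y* = 21.7391

Leontief preferences: the optimum is at the kink where x/1 = y/1, i.e. y = x.
Budget: P_x·x + P_y·x = M, so (P_x + P_y)·x = M.
Demand: x*(P_x,P_y,M) = M/(P_x + P_y), y* = M/(P_x + P_y).
Here 11.5 + 5.75 = 17.25, giving x* = 21.7391 and y* = 21.7391.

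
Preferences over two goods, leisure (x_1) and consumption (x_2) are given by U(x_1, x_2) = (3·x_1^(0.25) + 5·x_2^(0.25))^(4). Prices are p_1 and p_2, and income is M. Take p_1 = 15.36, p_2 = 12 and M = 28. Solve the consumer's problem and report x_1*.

MRS = MU_x_1/MU_x_2 = (3/5)·(x_2/x_1)^(0.75). Set equal to p_1/p_2.
Solve for the ratio: x_2/x_1 = [(5/3)·p_1/p_2]^(4/3).
Substitute x_2 = (x_2/x_1)·x_1 into the budget: x_1* = M/(p_1 + p_2·(x_2/x_1)).
Numerically x_2/x_1 = 2.746281, so x_1* = 28/(15.36 + 12·2.746281) = 0.5795.

x_1* = 0.5795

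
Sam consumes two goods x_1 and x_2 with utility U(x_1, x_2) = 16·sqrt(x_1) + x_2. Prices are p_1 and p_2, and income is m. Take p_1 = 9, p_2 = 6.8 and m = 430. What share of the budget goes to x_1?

share on x_1 = 0.7647

Set MRS = p_1/p_2: 8·x_1^(−1/2) = p_1/p_2.
Thus x_1* = (8·p_2/p_1)² — independent of m — with the rest of income spent on x_2.
Plugging in: x_1* = (8·6.8/9)² = 36.5353, x_2* = 14.8797.
Expenditure on x_1: 9·36.5353 = 328.8178; share = 0.7647.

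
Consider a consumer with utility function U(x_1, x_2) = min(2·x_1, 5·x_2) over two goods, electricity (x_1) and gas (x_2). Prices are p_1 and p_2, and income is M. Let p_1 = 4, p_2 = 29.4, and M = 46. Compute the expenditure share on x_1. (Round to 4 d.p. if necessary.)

share on x_1 = 0.2538

Demand: x_1*(p_1,p_2,M) = 5·M/(5·p_1 + 2·p_2), x_2* = 2·M/(5·p_1 + 2·p_2).
Here 5·4 + 2·29.4 = 78.8, giving x_1* = 2.9188 and x_2* = 1.1675.
Expenditure on x_1: 4·2.9188 = 11.6751; share = 0.2538.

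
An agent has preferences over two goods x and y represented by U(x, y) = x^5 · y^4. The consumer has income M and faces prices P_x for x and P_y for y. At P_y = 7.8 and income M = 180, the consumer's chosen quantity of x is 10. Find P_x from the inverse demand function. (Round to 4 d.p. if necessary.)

P_x = 10

The MRS is (5/4)·y/x. Set MRS = P_x/P_y.
So 5·P_y·y = 4·P_x·x; combined with the budget, a share 5/9 of income goes to x.
Demand: x*(P_x,P_y,M) = 5/9·M/P_x and y* = 4/9·M/P_y.
Set x* = 10 in the demand function and solve for P_x: P_x = 10.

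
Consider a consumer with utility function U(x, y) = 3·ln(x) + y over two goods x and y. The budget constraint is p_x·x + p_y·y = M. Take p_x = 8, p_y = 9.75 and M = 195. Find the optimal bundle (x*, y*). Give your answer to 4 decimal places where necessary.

MU_x = 3/x, MU_y = 1. Tangency: 3/x = p_x/p_y.
So x*(p_x,p_y) = 3·p_y/p_x, independent of income; and y* = (M − 3·p_y)/p_y.
At the given prices: x* = 3·9.75/8 = 3.6562, and y* = 17.

x* = 3.6562, y* = 17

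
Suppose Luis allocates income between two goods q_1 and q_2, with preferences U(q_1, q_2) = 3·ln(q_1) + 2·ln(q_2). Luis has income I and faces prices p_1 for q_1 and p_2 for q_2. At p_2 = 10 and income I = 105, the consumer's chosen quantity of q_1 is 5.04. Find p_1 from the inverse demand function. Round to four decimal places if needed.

MU_q_1/MU_q_2 = (3·q_2)/(2·q_1); tangency sets this equal to p_1/p_2.
So 3·p_2·q_2 = 2·p_1·q_1; combined with the budget, a share 0.6 of income goes to q_1.
Demand: q_1*(p_1,p_2,I) = 0.6·I/p_1 and q_2* = 0.4·I/p_2.
Set q_1* = 5.04 in the demand function and solve for p_1: p_1 = 12.5.

p_1 = 12.5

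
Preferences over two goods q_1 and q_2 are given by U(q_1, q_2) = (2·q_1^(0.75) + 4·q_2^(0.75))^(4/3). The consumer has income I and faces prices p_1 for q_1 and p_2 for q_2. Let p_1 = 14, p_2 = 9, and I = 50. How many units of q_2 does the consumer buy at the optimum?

From the CES first-order condition, (1/2)·(q_2/q_1)^(0.25) = p_1/p_2.
Solve for the ratio: q_2/q_1 = [2·p_1/p_2]^(4).
Substitute q_2 = (q_2/q_1)·q_1 into the budget: q_1* = I/(p_1 + p_2·(q_2/q_1)).
Numerically q_2/q_1 = 93.68328, so q_1* = 50/(14 + 9·93.68328) = 0.0583 and q_2* = 93.68328·0.0583 = 5.4648.

q_2* = 5.4648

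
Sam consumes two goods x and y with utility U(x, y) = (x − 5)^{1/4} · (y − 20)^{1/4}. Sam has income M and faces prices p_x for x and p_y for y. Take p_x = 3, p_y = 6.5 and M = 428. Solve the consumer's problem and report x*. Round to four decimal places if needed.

This is Cobb-Douglas in (x−5, y−20): tangency gives 0.25·p_y·(y−20) = 0.25·p_x·(x−5).
Substituting into the budget: x* = 5 + 0.5·(M − 5·p_x − 20·p_y)/p_x, and y* = 20 + 0.5·(…)/p_y.
Discretionary income = 428 − 5·3 − 20·6.5 = 283; x* = 5 + 0.5·283/3 = 52.1667.

x* = 52.1667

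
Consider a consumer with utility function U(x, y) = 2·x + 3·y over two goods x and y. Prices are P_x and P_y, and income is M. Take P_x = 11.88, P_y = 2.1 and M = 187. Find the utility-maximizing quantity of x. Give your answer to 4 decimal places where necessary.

x* = 0

Perfect substitutes: compare marginal utility per dollar. 2/P_x vs 3/P_y → 0.1684 vs 1.4286.
y gives more utility per dollar, so spend all income on y: y* = M/P_y, x* = 0.
Numerically: x* = 0, y* = 89.0476.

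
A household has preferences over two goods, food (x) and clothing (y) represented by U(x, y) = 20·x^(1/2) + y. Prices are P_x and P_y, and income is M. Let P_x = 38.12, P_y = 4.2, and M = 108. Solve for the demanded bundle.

x* = 1.2139, y* = 14.6964

MU_x = 10/√x, MU_y = 1. Tangency: 10/√x = P_x/P_y.
Thus x* = (10·P_y/P_x)² — independent of M — with the rest of income spent on y.
Plugging in: x* = (10·4.2/38.12)² = 1.2139, y* = 14.6964.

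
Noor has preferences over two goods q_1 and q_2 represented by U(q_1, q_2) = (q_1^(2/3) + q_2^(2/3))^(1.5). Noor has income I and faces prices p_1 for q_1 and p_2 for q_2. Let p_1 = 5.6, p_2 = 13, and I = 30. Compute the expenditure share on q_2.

share on q_2 = 0.1565

From the CES first-order condition, (q_2/q_1)^(1/3) = p_1/p_2.
Hence q_2/q_1 = (p_1/p_2)^(1/(1/3)), i.e. raised to the 3 power.
With the ratio pinned down, the budget gives q_1* = I/(p_1 + p_2·(q_2/q_1)) and q_2* = (q_2/q_1)·q_1*.
Numerically q_2/q_1 = 0.079934, so q_1* = 30/(5.6 + 13·0.079934) = 4.5187 and q_2* = 0.079934·4.5187 = 0.3612.
Expenditure on q_2: 13·0.3612 = 4.6955; share = 0.1565.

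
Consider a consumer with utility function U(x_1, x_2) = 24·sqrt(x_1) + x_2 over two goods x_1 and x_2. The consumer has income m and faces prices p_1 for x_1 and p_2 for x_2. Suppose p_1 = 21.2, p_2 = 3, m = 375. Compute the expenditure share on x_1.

share on x_1 = 0.163

Set MRS = p_1/p_2: 12·x_1^(−1/2) = p_1/p_2.
Solve: √x_1 = 12·p_2/p_1, so x_1*(p_1,p_2) = (12·p_2/p_1)², and x_2* = (m − p_1·x_1*)/p_2.
Plugging in: x_1* = (12·3/21.2)² = 2.8836, x_2* = 104.6226.
Expenditure on x_1: 21.2·2.8836 = 61.1321; share = 0.163.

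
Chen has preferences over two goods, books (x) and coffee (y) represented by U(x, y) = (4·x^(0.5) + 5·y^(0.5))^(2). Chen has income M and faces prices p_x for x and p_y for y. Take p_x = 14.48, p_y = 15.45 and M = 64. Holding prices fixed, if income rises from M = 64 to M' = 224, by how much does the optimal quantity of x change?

Δx* = 4.4837

MRS = MU_x/MU_y = (4/5)·(y/x)^(0.5). Set equal to p_x/p_y.
Hence y/x = ((5/4)·p_x/p_y)^(1/(0.5)), i.e. raised to the 2 power.
Substitute y = (y/x)·x into the budget: x* = M/(p_x + p_y·(y/x)).
Numerically y/x = 1.372462, so x* = 64/(14.48 + 15.45·1.372462) = 1.7935.
At M' = 224: x* = 6.2772. Change: 6.2772 − 1.7935 = 4.4837.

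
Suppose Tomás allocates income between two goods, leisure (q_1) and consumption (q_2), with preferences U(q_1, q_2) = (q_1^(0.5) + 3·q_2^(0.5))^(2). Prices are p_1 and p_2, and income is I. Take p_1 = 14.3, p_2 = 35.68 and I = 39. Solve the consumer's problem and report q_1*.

From the CES first-order condition, (1/3)·(q_2/q_1)^(0.5) = p_1/p_2.
Solve for the ratio: q_2/q_1 = [3·p_1/p_2]^(2).
Substitute q_2 = (q_2/q_1)·q_1 into the budget: q_1* = I/(p_1 + p_2·(q_2/q_1)).
Numerically q_2/q_1 = 1.445656, so q_1* = 39/(14.3 + 35.68·1.445656) = 0.592.

q_1* = 0.592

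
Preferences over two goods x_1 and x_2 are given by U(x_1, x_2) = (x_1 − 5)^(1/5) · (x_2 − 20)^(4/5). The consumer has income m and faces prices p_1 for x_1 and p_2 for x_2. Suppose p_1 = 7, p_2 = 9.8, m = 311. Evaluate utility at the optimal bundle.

V = 5.2938

MRS = (1/4)·(x_2−20)/(x_1−5). Tangency with p_1/p_2 gives x_2−20 = 4·(p_1/p_2)·(x_1−5).
Substituting into the budget: x_1* = 5 + 0.2·(m − 5·p_1 − 20·p_2)/p_1, and x_2* = 20 + 0.8·(…)/p_2.
Discretionary income = 311 − 5·7 − 20·9.8 = 80; x_1* = 5 + 0.2·80/7 = 7.2857; x_2* = 20 + 0.8·80/9.8 = 26.5306.
Utility at the optimum: U(7.2857, 26.5306) = 5.2938.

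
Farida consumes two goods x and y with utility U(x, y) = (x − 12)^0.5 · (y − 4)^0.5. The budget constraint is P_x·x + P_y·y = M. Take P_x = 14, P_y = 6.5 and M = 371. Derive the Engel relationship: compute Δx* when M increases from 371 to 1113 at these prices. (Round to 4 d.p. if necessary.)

Let x' = x−12, y' = y−4. MRS = y'/x' = P_x/P_y.
Substituting into the budget: x* = 12 + 0.5·(M − 12·P_x − 4·P_y)/P_x, and y* = 4 + 0.5·(…)/P_y.
Discretionary income = 371 − 12·14 − 4·6.5 = 177; x* = 12 + 0.5·177/14 = 18.3214.
At M' = 1113: x* = 44.8214. Change: 44.8214 − 18.3214 = 26.5.

Δx* = 26.5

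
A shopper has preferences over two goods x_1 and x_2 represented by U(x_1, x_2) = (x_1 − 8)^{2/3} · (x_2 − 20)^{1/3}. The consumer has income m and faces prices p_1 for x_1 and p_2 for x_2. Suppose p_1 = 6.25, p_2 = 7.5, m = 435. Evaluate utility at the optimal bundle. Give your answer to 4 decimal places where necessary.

V = 18.7223

Let x_1' = x_1−8, x_2' = x_2−20. MRS = 2·x_2'/x_1' = p_1/p_2.
Substituting into the budget: x_1* = 8 + 2/3·(m − 8·p_1 − 20·p_2)/p_1, and x_2* = 20 + 1/3·(…)/p_2.
Discretionary income = 435 − 8·6.25 − 20·7.5 = 235; x_1* = 8 + 2/3·235/6.25 = 33.0667; x_2* = 20 + 1/3·235/7.5 = 30.4444.
Utility at the optimum: U(33.0667, 30.4444) = 18.7223.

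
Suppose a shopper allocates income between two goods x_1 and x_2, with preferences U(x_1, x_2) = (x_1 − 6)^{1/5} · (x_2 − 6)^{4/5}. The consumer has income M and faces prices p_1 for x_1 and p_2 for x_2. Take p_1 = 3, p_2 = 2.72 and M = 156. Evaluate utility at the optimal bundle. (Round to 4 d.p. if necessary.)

This is Cobb-Douglas in (x_1−6, x_2−6): tangency gives 0.2·p_2·(x_2−6) = 0.8·p_1·(x_1−6).
Substituting into the budget: x_1* = 6 + 0.2·(M − 6·p_1 − 6·p_2)/p_1, and x_2* = 6 + 0.8·(…)/p_2.
Discretionary income = 156 − 6·3 − 6·2.72 = 121.68; x_1* = 6 + 0.2·121.68/3 = 14.112; x_2* = 6 + 0.8·121.68/2.72 = 41.7882.
Utility at the optimum: U(14.112, 41.7882) = 26.5961.

V = 26.5961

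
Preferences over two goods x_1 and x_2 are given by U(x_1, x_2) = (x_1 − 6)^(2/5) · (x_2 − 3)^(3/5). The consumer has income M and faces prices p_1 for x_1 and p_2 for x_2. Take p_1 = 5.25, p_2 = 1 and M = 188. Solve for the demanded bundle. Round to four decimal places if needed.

x_1* = 17.6952, x_2* = 95.1

MRS = (2/3)·(x_2−3)/(x_1−6). Tangency with p_1/p_2 gives x_2−3 = (3/2)·(p_1/p_2)·(x_1−6).
Substituting into the budget: x_1* = 6 + 0.4·(M − 6·p_1 − 3·p_2)/p_1, and x_2* = 3 + 0.6·(…)/p_2.
Discretionary income = 188 − 6·5.25 − 3·1 = 153.5; x_1* = 6 + 0.4·153.5/5.25 = 17.6952; x_2* = 3 + 0.6·153.5/1 = 95.1.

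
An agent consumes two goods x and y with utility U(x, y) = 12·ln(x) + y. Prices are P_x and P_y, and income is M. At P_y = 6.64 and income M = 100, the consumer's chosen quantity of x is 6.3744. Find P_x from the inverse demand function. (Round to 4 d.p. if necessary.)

Set MRS = P_x/P_y: (12/x)/1 = P_x/P_y.
So x*(P_x,P_y) = 12·P_y/P_x, independent of income; and y* = (M − 12·P_y)/P_y.
Set x* = 6.3744 in the demand function and solve for P_x: P_x = 12.5.

P_x = 12.5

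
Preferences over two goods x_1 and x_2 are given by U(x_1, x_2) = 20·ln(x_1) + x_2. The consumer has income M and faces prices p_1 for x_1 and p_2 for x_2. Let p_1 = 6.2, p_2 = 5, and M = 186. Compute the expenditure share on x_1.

MU_x_1 = 20/x_1, MU_x_2 = 1. Tangency: 20/x_1 = p_1/p_2.
So x_1*(p_1,p_2) = 20·p_2/p_1, independent of income; and x_2* = (M − 20·p_2)/p_2.
At the given prices: x_1* = 20·5/6.2 = 16.129, and x_2* = 17.2.
Expenditure on x_1: 6.2·16.129 = 100; share = 0.5376.

share on x_1 = 0.5376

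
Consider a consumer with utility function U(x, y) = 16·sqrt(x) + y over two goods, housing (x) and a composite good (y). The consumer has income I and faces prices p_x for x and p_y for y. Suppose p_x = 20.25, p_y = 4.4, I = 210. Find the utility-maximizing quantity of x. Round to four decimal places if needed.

x* = 3.0216

Thus x* = (8·p_y/p_x)² — independent of I — with the rest of income spent on y.
Plugging in: x* = (8·4.4/20.25)² = 3.0216.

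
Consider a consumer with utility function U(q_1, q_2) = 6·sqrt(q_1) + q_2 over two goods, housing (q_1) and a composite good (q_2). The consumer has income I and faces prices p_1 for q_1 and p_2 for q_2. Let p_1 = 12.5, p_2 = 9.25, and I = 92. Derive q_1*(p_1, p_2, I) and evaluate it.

Utility is quasi-linear in q_2; the FOC for q_1 is 3/√q_1 = p_1/p_2.
Solve: √q_1 = 3·p_2/p_1, so q_1*(p_1,p_2) = (3·p_2/p_1)², and q_2* = (I − p_1·q_1*)/p_2.
Plugging in: q_1* = (3·9.25/12.5)² = 4.9284.

q_1* = 4.9284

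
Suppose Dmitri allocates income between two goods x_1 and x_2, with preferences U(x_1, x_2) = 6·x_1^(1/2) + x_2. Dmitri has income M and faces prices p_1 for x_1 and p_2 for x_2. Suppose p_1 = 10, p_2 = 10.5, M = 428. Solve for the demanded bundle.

Set MRS = p_1/p_2: 3·x_1^(−1/2) = p_1/p_2.
Thus x_1* = (3·p_2/p_1)² — independent of M — with the rest of income spent on x_2.
Plugging in: x_1* = (3·10.5/10)² = 9.9225, x_2* = 31.3119.

x_1* = 9.9225, x_2* = 31.3119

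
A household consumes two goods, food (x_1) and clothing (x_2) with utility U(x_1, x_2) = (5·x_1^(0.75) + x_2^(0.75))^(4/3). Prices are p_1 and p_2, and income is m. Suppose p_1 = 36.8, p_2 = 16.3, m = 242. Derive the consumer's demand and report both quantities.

From the CES first-order condition, 5·(x_2/x_1)^(0.25) = p_1/p_2.
Solve for the ratio: x_2/x_1 = [(1/5)·p_1/p_2]^(4).
With the ratio pinned down, the budget gives x_1* = m/(p_1 + p_2·(x_2/x_1)) and x_2* = (x_2/x_1)·x_1*.
Numerically x_2/x_1 = 0.041568, so x_1* = 242/(36.8 + 16.3·0.041568) = 6.4572 and x_2* = 0.041568·6.4572 = 0.2684.

x_1* = 6.4572, x_2* = 0.2684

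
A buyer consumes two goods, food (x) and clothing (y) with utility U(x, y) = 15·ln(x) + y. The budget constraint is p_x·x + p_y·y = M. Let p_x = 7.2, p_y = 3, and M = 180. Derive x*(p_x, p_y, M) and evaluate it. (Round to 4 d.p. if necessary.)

So x*(p_x,p_y) = 15·p_y/p_x, independent of income; and y* = (M − 15·p_y)/p_y.
At the given prices: x* = 15·3/7.2 = 6.25.

x* = 6.25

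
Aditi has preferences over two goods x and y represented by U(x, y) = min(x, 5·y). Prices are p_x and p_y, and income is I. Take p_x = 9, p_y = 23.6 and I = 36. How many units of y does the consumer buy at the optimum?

y* = 0.5248

Leontief preferences: the optimum is at the kink where x/5 = y/1, i.e. y = (1/5)·x.
Budget: p_x·x + p_y·(1/5)·x = I, so (5·p_x + p_y)·x = 5·I.
Demand: x*(p_x,p_y,I) = 5·I/(5·p_x + p_y), y* = I/(5·p_x + p_y).
Here 5·9 + 23.6 = 68.6, giving y* = 0.5248.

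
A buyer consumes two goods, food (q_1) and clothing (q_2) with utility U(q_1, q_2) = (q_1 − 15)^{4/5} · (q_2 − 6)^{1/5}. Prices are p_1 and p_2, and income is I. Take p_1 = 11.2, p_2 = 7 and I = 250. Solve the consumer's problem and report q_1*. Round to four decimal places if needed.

q_1* = 17.8571

Let q_1' = q_1−15, q_2' = q_2−6. MRS = 4·q_2'/q_1' = p_1/p_2.
Substituting into the budget: q_1* = 15 + 0.8·(I − 15·p_1 − 6·p_2)/p_1, and q_2* = 6 + 0.2·(…)/p_2.
Discretionary income = 250 − 15·11.2 − 6·7 = 40; q_1* = 15 + 0.8·40/11.2 = 17.8571.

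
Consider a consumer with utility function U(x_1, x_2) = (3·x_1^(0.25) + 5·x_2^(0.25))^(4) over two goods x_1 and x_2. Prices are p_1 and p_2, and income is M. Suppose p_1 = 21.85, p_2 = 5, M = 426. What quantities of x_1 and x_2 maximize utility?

x_1* = 4.6084, x_2* = 65.0613

With the ratio pinned down, the budget gives x_1* = M/(p_1 + p_2·(x_2/x_1)) and x_2* = (x_2/x_1)·x_1*.
Numerically x_2/x_1 = 14.118013, so x_1* = 426/(21.85 + 5·14.118013) = 4.6084 and x_2* = 14.118013·4.6084 = 65.0613.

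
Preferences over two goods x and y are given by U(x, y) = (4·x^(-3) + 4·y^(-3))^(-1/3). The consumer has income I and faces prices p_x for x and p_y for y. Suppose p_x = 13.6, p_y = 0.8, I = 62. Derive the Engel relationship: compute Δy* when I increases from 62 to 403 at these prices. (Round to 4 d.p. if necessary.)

Δy* = 45.4805

MRS = MU_x/MU_y = (y/x)^(4). Set equal to p_x/p_y.
Hence y/x = (p_x/p_y)^(1/(4)), i.e. raised to the 0.25 power.
With the ratio pinned down, the budget gives x* = I/(p_x + p_y·(y/x)) and y* = (y/x)·x*.
Numerically y/x = 2.030543, so x* = 62/(13.6 + 0.8·2.030543) = 4.0724 and y* = 2.030543·4.0724 = 8.2692.
At I' = 403: y* = 53.7497. Change: 53.7497 − 8.2692 = 45.4805.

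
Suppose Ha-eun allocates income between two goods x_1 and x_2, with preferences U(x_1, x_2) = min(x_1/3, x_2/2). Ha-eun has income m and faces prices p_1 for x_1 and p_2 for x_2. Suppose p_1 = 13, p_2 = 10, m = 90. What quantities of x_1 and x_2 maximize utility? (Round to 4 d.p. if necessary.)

x_1* = 4.5763, x_2* = 3.0508

With perfect complements, no substitution: consume in ratio x_1:x_2 = 3:2.
Budget: p_1·x_1 + p_2·(2/3)·x_1 = m, so (3·p_1 + 2·p_2)·x_1 = 3·m.
Demand: x_1*(p_1,p_2,m) = 3·m/(3·p_1 + 2·p_2), x_2* = 2·m/(3·p_1 + 2·p_2).
Here 3·13 + 2·10 = 59, giving x_1* = 4.5763 and x_2* = 3.0508.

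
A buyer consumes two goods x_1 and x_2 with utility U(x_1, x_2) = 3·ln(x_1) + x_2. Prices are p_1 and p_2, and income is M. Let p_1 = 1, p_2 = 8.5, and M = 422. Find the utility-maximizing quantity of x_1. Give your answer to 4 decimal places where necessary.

Set MRS = p_1/p_2: (3/x_1)/1 = p_1/p_2.
So x_1*(p_1,p_2) = 3·p_2/p_1, independent of income; and x_2* = (M − 3·p_2)/p_2.
At the given prices: x_1* = 3·8.5/1 = 25.5.

x_1* = 25.5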